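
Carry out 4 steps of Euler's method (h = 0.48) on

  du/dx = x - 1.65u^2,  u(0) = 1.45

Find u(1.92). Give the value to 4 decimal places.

Euler: u_{n+1} = u_n + h·f(x_n, u_n).
x=0.000000, u=1.450000: f=-3.469125 → u ← 1.450000 + 0.48·(-3.469125) = -0.215180
x=0.480000, u=-0.215180: f=0.403601 → u ← -0.215180 + 0.48·0.403601 = -0.021452
x=0.960000, u=-0.021452: f=0.959241 → u ← -0.021452 + 0.48·0.959241 = 0.438984
x=1.440000, u=0.438984: f=1.122033 → u ← 0.438984 + 0.48·1.122033 = 0.977560
u(1.92) ≈ 0.9776

0.9776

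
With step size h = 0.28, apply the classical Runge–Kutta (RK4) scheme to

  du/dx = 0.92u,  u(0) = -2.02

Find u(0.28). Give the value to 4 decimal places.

RK4: k1 = f(x_n, u_n); k2 = f(x_n + h/2, u_n + (h/2)·k1); k3 = f(x_n + h/2, u_n + (h/2)·k2); k4 = f(x_n + h, u_n + h·k3); u_{n+1} = u_n + (h/6)·(k1 + 2k2 + 2k3 + k4).
x=0.000000, u=-2.020000:
  k1 = f(0.000000, -2.020000) = -1.858400
  k2 = f(0.140000, -2.280176) = -2.097762
  k3 = f(0.140000, -2.313687) = -2.128592
  k4 = f(0.280000, -2.616006) = -2.406725
  u ← -2.020000 + (0.28/6)·(k1 + 2k2 + 2k3 + k4) = -2.613499
u(0.28) ≈ -2.6135

-2.6135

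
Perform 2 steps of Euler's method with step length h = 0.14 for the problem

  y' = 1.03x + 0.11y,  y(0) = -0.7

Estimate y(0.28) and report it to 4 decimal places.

Euler: y_{n+1} = y_n + h·f(x_n, y_n).
x=0.000000, y=-0.700000: f=-0.077000 → y ← -0.700000 + 0.14·(-0.077000) = -0.710780
x=0.140000, y=-0.710780: f=0.066014 → y ← -0.710780 + 0.14·0.066014 = -0.701538
y(0.28) ≈ -0.7015

-0.7015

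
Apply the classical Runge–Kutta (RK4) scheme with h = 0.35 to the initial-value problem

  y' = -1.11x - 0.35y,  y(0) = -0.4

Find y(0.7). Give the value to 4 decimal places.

-0.5641

RK4: k1 = f(x_n, y_n); k2 = f(x_n + h/2, y_n + (h/2)·k1); k3 = f(x_n + h/2, y_n + (h/2)·k2); k4 = f(x_n + h, y_n + h·k3); y_{n+1} = y_n + (h/6)·(k1 + 2k2 + 2k3 + k4).
x=0.000000, y=-0.400000:
  k1 = f(0.000000, -0.400000) = 0.140000
  k2 = f(0.175000, -0.375500) = -0.062825
  k3 = f(0.175000, -0.410994) = -0.050402
  k4 = f(0.350000, -0.417641) = -0.242326
  y ← -0.400000 + (0.35/6)·(k1 + 2k2 + 2k3 + k4) = -0.419179
x=0.350000, y=-0.419179:
  k1 = f(0.350000, -0.419179) = -0.241787
  k2 = f(0.525000, -0.461492) = -0.421228
  k3 = f(0.525000, -0.492894) = -0.410237
  k4 = f(0.700000, -0.562762) = -0.580033
  y ← -0.419179 + (0.35/6)·(k1 + 2k2 + 2k3 + k4) = -0.564123
y(0.7) ≈ -0.5641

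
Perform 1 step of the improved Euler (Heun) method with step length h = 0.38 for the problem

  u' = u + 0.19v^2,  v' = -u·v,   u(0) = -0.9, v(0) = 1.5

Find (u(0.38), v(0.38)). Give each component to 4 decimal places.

Heun on (u,v): k1 = f(t_n, state_n); k2 = f(t_n + h, state_n + h·k1); state_{n+1} = state_n + (h/2)·(k1 + k2).
0.000000: (-0.900000, 1.500000)
  k1 = (-0.472500, 1.350000)
  predictor → (-1.079550, 2.013000)
  k2 = (-0.309638, 2.173134)
  → (-1.048606, 2.169395)
(u(0.38), v(0.38)) ≈ (-1.0486, 2.1694)

-1.0486, 2.1694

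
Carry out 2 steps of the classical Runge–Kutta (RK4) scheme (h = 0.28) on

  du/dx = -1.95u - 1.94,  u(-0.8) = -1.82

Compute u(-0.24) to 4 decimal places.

-1.2721

RK4: k1 = f(x_n, u_n); k2 = f(x_n + h/2, u_n + (h/2)·k1); k3 = f(x_n + h/2, u_n + (h/2)·k2); k4 = f(x_n + h, u_n + h·k3); u_{n+1} = u_n + (h/6)·(k1 + 2k2 + 2k3 + k4).
x=-0.800000, u=-1.820000:
  k1 = f(-0.800000, -1.820000) = 1.609000
  k2 = f(-0.660000, -1.594740) = 1.169743
  k3 = f(-0.660000, -1.656236) = 1.289660
  k4 = f(-0.520000, -1.458895) = 0.904846
  u ← -1.820000 + (0.28/6)·(k1 + 2k2 + 2k3 + k4) = -1.473143
x=-0.520000, u=-1.473143:
  k1 = f(-0.520000, -1.473143) = 0.932629
  k2 = f(-0.380000, -1.342575) = 0.678021
  k3 = f(-0.380000, -1.378220) = 0.747529
  k4 = f(-0.240000, -1.263835) = 0.524478
  u ← -1.473143 + (0.28/6)·(k1 + 2k2 + 2k3 + k4) = -1.272093
u(-0.24) ≈ -1.2721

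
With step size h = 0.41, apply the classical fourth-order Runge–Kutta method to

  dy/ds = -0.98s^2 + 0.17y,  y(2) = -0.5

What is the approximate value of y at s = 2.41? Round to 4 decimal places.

-2.5608

RK4: k1 = f(s_n, y_n); k2 = f(s_n + h/2, y_n + (h/2)·k1); k3 = f(s_n + h/2, y_n + (h/2)·k2); k4 = f(s_n + h, y_n + h·k3); y_{n+1} = y_n + (h/6)·(k1 + 2k2 + 2k3 + k4).
s=2.000000, y=-0.500000:
  k1 = f(2.000000, -0.500000) = -4.005000
  k2 = f(2.205000, -1.321025) = -4.989359
  k3 = f(2.205000, -1.522819) = -5.023664
  k4 = f(2.410000, -2.559702) = -6.127087
  y ← -0.500000 + (0.41/6)·(k1 + 2k2 + 2k3 + k4) = -2.560806
y(2.41) ≈ -2.5608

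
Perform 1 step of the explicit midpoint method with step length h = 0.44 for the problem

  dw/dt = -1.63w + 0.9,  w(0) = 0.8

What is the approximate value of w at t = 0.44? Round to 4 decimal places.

0.6860

Midpoint: k1 = f(t_n, w_n); k2 = f(t_n + h/2, w_n + (h/2)·k1); w_{n+1} = w_n + h·k2.
t=0.000000, w=0.800000:
  k1 = f(0.000000, 0.800000) = -0.404000
  k2 = f(0.220000, 0.711120) = -0.259126
  w ← 0.800000 + 0.44·(-0.259126) = 0.685985
w(0.44) ≈ 0.6860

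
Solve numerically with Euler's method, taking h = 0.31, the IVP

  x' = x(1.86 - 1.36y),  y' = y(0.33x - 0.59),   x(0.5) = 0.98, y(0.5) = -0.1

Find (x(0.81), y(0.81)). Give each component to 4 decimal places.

Euler on (x,y): x_{n+1} = x_n + h·x', y_{n+1} = y_n + h·y'.
0.500000: (0.980000, -0.100000); f=(1.956080, 0.026660) → (1.586385, -0.091735)
(x(0.81), y(0.81)) ≈ (1.5864, -0.0917)

1.5864, -0.0917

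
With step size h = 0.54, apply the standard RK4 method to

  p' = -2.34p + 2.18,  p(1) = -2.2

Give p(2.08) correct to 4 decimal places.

RK4: k1 = f(x_n, p_n); k2 = f(x_n + h/2, p_n + (h/2)·k1); k3 = f(x_n + h/2, p_n + (h/2)·k2); k4 = f(x_n + h, p_n + h·k3); p_{n+1} = p_n + (h/6)·(k1 + 2k2 + 2k3 + k4).
x=1.000000, p=-2.200000:
  k1 = f(1.000000, -2.200000) = 7.328000
  k2 = f(1.270000, -0.221440) = 2.698170
  k3 = f(1.270000, -1.471494) = 5.623296
  k4 = f(1.540000, 0.836580) = 0.222403
  p ← -2.200000 + (0.54/6)·(k1 + 2k2 + 2k3 + k4) = -0.022600
x=1.540000, p=-0.022600:
  k1 = f(1.540000, -0.022600) = 2.232884
  k2 = f(1.810000, 0.580279) = 0.822148
  k3 = f(1.810000, 0.199380) = 1.713451
  k4 = f(2.080000, 0.902664) = 0.067767
  p ← -0.022600 + (0.54/6)·(k1 + 2k2 + 2k3 + k4) = 0.640866
p(2.08) ≈ 0.6409

0.6409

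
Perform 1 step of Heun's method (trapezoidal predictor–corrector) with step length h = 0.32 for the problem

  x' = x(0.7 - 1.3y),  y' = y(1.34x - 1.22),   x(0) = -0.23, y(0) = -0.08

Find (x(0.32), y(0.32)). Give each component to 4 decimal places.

-0.2944, -0.0499

Heun on (x,y): k1 = f(t_n, state_n); k2 = f(t_n + h, state_n + h·k1); state_{n+1} = state_n + (h/2)·(k1 + k2).
0.000000: (-0.230000, -0.080000)
  k1 = (-0.184920, 0.122256)
  predictor → (-0.289174, -0.040878)
  k2 = (-0.217789, 0.065711)
  → (-0.294433, -0.049925)
(x(0.32), y(0.32)) ≈ (-0.2944, -0.0499)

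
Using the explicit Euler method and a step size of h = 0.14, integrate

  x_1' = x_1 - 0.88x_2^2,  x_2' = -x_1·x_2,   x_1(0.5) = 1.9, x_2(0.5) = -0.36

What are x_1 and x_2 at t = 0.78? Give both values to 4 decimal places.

2.4424, -0.1847

Euler on (x_1,x_2): x_1_{n+1} = x_1_n + h·x_1', x_2_{n+1} = x_2_n + h·x_2'.
0.500000: (1.900000, -0.360000); f=(1.785952, 0.684000) → (2.150033, -0.264240)
0.640000: (2.150033, -0.264240); f=(2.088589, 0.568125) → (2.442436, -0.184703)
(x_1(0.78), x_2(0.78)) ≈ (2.4424, -0.1847)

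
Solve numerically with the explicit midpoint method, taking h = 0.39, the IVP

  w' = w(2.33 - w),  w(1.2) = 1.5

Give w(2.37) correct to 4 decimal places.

2.2245

Midpoint: k1 = f(s_n, w_n); k2 = f(s_n + h/2, w_n + (h/2)·k1); w_{n+1} = w_n + h·k2.
s=1.200000, w=1.500000:
  k1 = f(1.200000, 1.500000) = 1.245000
  k2 = f(1.395000, 1.742775) = 1.023401
  w ← 1.500000 + 0.39·1.023401 = 1.899126
s=1.590000, w=1.899126:
  k1 = f(1.590000, 1.899126) = 0.818283
  k2 = f(1.785000, 2.058692) = 0.558540
  w ← 1.899126 + 0.39·0.558540 = 2.116957
s=1.980000, w=2.116957:
  k1 = f(1.980000, 2.116957) = 0.451003
  k2 = f(2.175000, 2.204903) = 0.275828
  w ← 2.116957 + 0.39·0.275828 = 2.224530
w(2.37) ≈ 2.2245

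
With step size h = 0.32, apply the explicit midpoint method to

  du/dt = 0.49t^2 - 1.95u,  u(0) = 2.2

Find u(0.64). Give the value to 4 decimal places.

Midpoint: k1 = f(t_n, u_n); k2 = f(t_n + h/2, u_n + (h/2)·k1); u_{n+1} = u_n + h·k2.
t=0.000000, u=2.200000:
  k1 = f(0.000000, 2.200000) = -4.290000
  k2 = f(0.160000, 1.513600) = -2.938976
  u ← 2.200000 + 0.32·(-2.938976) = 1.259528
t=0.320000, u=1.259528:
  k1 = f(0.320000, 1.259528) = -2.405903
  k2 = f(0.480000, 0.874583) = -1.592541
  u ← 1.259528 + 0.32·(-1.592541) = 0.749914
u(0.64) ≈ 0.7499

0.7499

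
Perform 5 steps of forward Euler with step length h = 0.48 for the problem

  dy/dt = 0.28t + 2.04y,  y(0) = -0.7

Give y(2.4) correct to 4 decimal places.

-19.6125

Euler: y_{n+1} = y_n + h·f(t_n, y_n).
t=0.000000, y=-0.700000: f=-1.428000 → y ← -0.700000 + 0.48·(-1.428000) = -1.385440
t=0.480000, y=-1.385440: f=-2.691898 → y ← -1.385440 + 0.48·(-2.691898) = -2.677551
t=0.960000, y=-2.677551: f=-5.193404 → y ← -2.677551 + 0.48·(-5.193404) = -5.170385
t=1.440000, y=-5.170385: f=-10.144385 → y ← -5.170385 + 0.48·(-10.144385) = -10.039689
t=1.920000, y=-10.039689: f=-19.943366 → y ← -10.039689 + 0.48·(-19.943366) = -19.612505
y(2.4) ≈ -19.6125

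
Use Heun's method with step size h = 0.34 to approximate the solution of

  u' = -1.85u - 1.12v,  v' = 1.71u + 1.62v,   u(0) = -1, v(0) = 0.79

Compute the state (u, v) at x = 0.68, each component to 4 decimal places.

-0.5980, 0.6950

Heun on (u,v): k1 = f(x_n, state_n); k2 = f(x_n + h, state_n + h·k1); state_{n+1} = state_n + (h/2)·(k1 + k2).
0.000000: (-1.000000, 0.790000)
  k1 = (0.965200, -0.430200)
  predictor → (-0.671832, 0.643732)
  k2 = (0.521909, -0.105987)
  → (-0.747191, 0.698848)
0.340000: (-0.747191, 0.698848)
  k1 = (0.599594, -0.145563)
  predictor → (-0.543329, 0.649357)
  k2 = (0.277880, 0.122865)
  → (-0.598021, 0.694989)
(u(0.68), v(0.68)) ≈ (-0.5980, 0.6950)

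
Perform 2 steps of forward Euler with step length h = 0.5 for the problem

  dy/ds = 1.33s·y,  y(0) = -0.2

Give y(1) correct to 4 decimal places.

-0.2665

Euler: y_{n+1} = y_n + h·f(s_n, y_n).
s=0.000000, y=-0.200000: f=0.000000 → y ← -0.200000 + 0.5·0.000000 = -0.200000
s=0.500000, y=-0.200000: f=-0.133000 → y ← -0.200000 + 0.5·(-0.133000) = -0.266500
y(1) ≈ -0.2665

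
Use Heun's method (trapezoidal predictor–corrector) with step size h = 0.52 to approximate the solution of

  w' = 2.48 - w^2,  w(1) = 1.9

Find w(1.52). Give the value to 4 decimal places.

1.8032

Heun: k1 = f(t_n, w_n); k2 = f(t_n + h, w_n + h·k1); w_{n+1} = w_n + (h/2)·(k1 + k2).
t=1.000000, w=1.900000:
  k1 = f(1.000000, 1.900000) = -1.130000
  k2 = f(1.520000, 1.312400) = 0.757606
  w ← 1.900000 + (0.52/2)·(-1.130000 + 0.757606) = 1.803178
w(1.52) ≈ 1.8032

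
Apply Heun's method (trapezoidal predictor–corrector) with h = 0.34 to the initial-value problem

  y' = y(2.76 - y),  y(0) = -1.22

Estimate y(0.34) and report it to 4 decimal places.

Heun: k1 = f(x_n, y_n); k2 = f(x_n + h, y_n + h·k1); y_{n+1} = y_n + (h/2)·(k1 + k2).
x=0.000000, y=-1.220000:
  k1 = f(0.000000, -1.220000) = -4.855600
  k2 = f(0.340000, -2.870904) = -16.165785
  y ← -1.220000 + (0.34/2)·(-4.855600 + (-16.165785)) = -4.793635
y(0.34) ≈ -4.7936

-4.7936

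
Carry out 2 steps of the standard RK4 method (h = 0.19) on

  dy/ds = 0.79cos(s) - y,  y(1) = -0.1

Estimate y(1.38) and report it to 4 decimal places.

RK4: k1 = f(s_n, y_n); k2 = f(s_n + h/2, y_n + (h/2)·k1); k3 = f(s_n + h/2, y_n + (h/2)·k2); k4 = f(s_n + h, y_n + h·k3); y_{n+1} = y_n + (h/6)·(k1 + 2k2 + 2k3 + k4).
s=1.000000, y=-0.100000:
  k1 = f(1.000000, -0.100000) = 0.526839
  k2 = f(1.095000, -0.049950) = 0.411807
  k3 = f(1.095000, -0.060878) = 0.422735
  k4 = f(1.190000, -0.019680) = 0.313292
  y ← -0.100000 + (0.19/6)·(k1 + 2k2 + 2k3 + k4) = -0.020542
s=1.190000, y=-0.020542:
  k1 = f(1.190000, -0.020542) = 0.314153
  k2 = f(1.285000, 0.009303) = 0.213415
  k3 = f(1.285000, -0.000267) = 0.222985
  k4 = f(1.380000, 0.021826) = 0.127991
  y ← -0.020542 + (0.19/6)·(k1 + 2k2 + 2k3 + k4) = 0.021098
y(1.38) ≈ 0.0211

0.0211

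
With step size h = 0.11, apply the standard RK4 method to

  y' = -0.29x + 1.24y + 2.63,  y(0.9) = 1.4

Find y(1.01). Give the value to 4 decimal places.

RK4: k1 = f(x_n, y_n); k2 = f(x_n + h/2, y_n + (h/2)·k1); k3 = f(x_n + h/2, y_n + (h/2)·k2); k4 = f(x_n + h, y_n + h·k3); y_{n+1} = y_n + (h/6)·(k1 + 2k2 + 2k3 + k4).
x=0.900000, y=1.400000:
  k1 = f(0.900000, 1.400000) = 4.105000
  k2 = f(0.955000, 1.625775) = 4.369011
  k3 = f(0.955000, 1.640296) = 4.387017
  k4 = f(1.010000, 1.882572) = 4.671489
  y ← 1.400000 + (0.11/6)·(k1 + 2k2 + 2k3 + k4) = 1.881957
y(1.01) ≈ 1.8820

1.8820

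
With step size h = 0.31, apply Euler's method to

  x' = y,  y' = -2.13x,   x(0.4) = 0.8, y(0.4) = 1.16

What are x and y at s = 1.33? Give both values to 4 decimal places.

Euler on (x,y): x_{n+1} = x_n + h·x', y_{n+1} = y_n + h·y'.
0.400000: (0.800000, 1.160000); f=(1.160000, -1.704000) → (1.159600, 0.631760)
0.710000: (1.159600, 0.631760); f=(0.631760, -2.469948) → (1.355446, -0.133924)
1.020000: (1.355446, -0.133924); f=(-0.133924, -2.887099) → (1.313929, -1.028925)
(x(1.33), y(1.33)) ≈ (1.3139, -1.0289)

1.3139, -1.0289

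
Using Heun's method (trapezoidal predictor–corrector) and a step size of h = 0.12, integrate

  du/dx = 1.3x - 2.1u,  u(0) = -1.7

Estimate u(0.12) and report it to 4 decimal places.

Heun: k1 = f(x_n, u_n); k2 = f(x_n + h, u_n + h·k1); u_{n+1} = u_n + (h/2)·(k1 + k2).
x=0.000000, u=-1.700000:
  k1 = f(0.000000, -1.700000) = 3.570000
  k2 = f(0.120000, -1.271600) = 2.826360
  u ← -1.700000 + (0.12/2)·(3.570000 + 2.826360) = -1.316218
u(0.12) ≈ -1.3162

-1.3162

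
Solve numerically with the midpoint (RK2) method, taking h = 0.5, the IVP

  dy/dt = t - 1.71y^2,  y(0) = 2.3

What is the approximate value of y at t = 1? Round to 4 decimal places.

Midpoint: k1 = f(t_n, y_n); k2 = f(t_n + h/2, y_n + (h/2)·k1); y_{n+1} = y_n + h·k2.
t=0.000000, y=2.300000:
  k1 = f(0.000000, 2.300000) = -9.045900
  k2 = f(0.250000, 0.038525) = 0.247462
  y ← 2.300000 + 0.5·0.247462 = 2.423731
t=0.500000, y=2.423731:
  k1 = f(0.500000, 2.423731) = -9.545347
  k2 = f(0.750000, 0.037394) = 0.747609
  y ← 2.423731 + 0.5·0.747609 = 2.797535
y(1) ≈ 2.7975

2.7975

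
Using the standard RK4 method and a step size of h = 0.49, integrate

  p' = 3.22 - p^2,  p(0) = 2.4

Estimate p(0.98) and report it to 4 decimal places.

1.8339

RK4: k1 = f(x_n, p_n); k2 = f(x_n + h/2, p_n + (h/2)·k1); k3 = f(x_n + h/2, p_n + (h/2)·k2); k4 = f(x_n + h, p_n + h·k3); p_{n+1} = p_n + (h/6)·(k1 + 2k2 + 2k3 + k4).
x=0.000000, p=2.400000:
  k1 = f(0.000000, 2.400000) = -2.540000
  k2 = f(0.245000, 1.777700) = 0.059783
  k3 = f(0.245000, 2.414647) = -2.610519
  k4 = f(0.490000, 1.120846) = 1.963705
  p ← 2.400000 + (0.49/6)·(k1 + 2k2 + 2k3 + k4) = 1.936316
x=0.490000, p=1.936316:
  k1 = f(0.490000, 1.936316) = -0.529318
  k2 = f(0.735000, 1.806633) = -0.043922
  k3 = f(0.735000, 1.925555) = -0.487761
  k4 = f(0.980000, 1.697313) = 0.339130
  p ← 1.936316 + (0.49/6)·(k1 + 2k2 + 2k3 + k4) = 1.833942
p(0.98) ≈ 1.8339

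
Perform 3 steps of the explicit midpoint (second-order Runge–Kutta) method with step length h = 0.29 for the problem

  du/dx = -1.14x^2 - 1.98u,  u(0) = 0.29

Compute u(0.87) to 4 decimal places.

-0.1167

Midpoint: k1 = f(x_n, u_n); k2 = f(x_n + h/2, u_n + (h/2)·k1); u_{n+1} = u_n + h·k2.
x=0.000000, u=0.290000:
  k1 = f(0.000000, 0.290000) = -0.574200
  k2 = f(0.145000, 0.206741) = -0.433316
  u ← 0.290000 + 0.29·(-0.433316) = 0.164338
x=0.290000, u=0.164338:
  k1 = f(0.290000, 0.164338) = -0.421264
  k2 = f(0.435000, 0.103255) = -0.420162
  u ← 0.164338 + 0.29·(-0.420162) = 0.042492
x=0.580000, u=0.042492:
  k1 = f(0.580000, 0.042492) = -0.467629
  k2 = f(0.725000, -0.025315) = -0.549089
  u ← 0.042492 + 0.29·(-0.549089) = -0.116744
u(0.87) ≈ -0.1167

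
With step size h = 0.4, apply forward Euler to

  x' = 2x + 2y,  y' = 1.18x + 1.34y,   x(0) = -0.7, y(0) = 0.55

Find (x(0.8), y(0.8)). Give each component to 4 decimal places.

-1.0645, 0.4031

Euler on (x,y): x_{n+1} = x_n + h·x', y_{n+1} = y_n + h·y'.
0.000000: (-0.700000, 0.550000); f=(-0.300000, -0.089000) → (-0.820000, 0.514400)
0.400000: (-0.820000, 0.514400); f=(-0.611200, -0.278304) → (-1.064480, 0.403078)
(x(0.8), y(0.8)) ≈ (-1.0645, 0.4031)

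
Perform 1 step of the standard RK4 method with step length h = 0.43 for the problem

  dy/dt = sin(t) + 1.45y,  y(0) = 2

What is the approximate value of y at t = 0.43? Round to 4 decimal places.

3.8422

RK4: k1 = f(t_n, y_n); k2 = f(t_n + h/2, y_n + (h/2)·k1); k3 = f(t_n + h/2, y_n + (h/2)·k2); k4 = f(t_n + h, y_n + h·k3); y_{n+1} = y_n + (h/6)·(k1 + 2k2 + 2k3 + k4).
t=0.000000, y=2.000000:
  k1 = f(0.000000, 2.000000) = 2.900000
  k2 = f(0.215000, 2.623500) = 4.017422
  k3 = f(0.215000, 2.863746) = 4.365779
  k4 = f(0.430000, 3.877285) = 6.038934
  y ← 2.000000 + (0.43/6)·(k1 + 2k2 + 2k3 + k4) = 3.842216
y(0.43) ≈ 3.8422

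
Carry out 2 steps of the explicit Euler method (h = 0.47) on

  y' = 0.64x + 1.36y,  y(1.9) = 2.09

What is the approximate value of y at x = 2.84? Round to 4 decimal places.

Euler: y_{n+1} = y_n + h·f(x_n, y_n).
x=1.900000, y=2.090000: f=4.058400 → y ← 2.090000 + 0.47·4.058400 = 3.997448
x=2.370000, y=3.997448: f=6.953329 → y ← 3.997448 + 0.47·6.953329 = 7.265513
y(2.84) ≈ 7.2655

7.2655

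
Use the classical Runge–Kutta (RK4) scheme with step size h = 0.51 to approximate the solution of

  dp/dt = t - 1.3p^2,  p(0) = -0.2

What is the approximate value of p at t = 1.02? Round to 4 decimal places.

RK4: k1 = f(t_n, p_n); k2 = f(t_n + h/2, p_n + (h/2)·k1); k3 = f(t_n + h/2, p_n + (h/2)·k2); k4 = f(t_n + h, p_n + h·k3); p_{n+1} = p_n + (h/6)·(k1 + 2k2 + 2k3 + k4).
t=0.000000, p=-0.200000:
  k1 = f(0.000000, -0.200000) = -0.052000
  k2 = f(0.255000, -0.213260) = 0.195876
  k3 = f(0.255000, -0.150052) = 0.225730
  k4 = f(0.510000, -0.084878) = 0.500634
  p ← -0.200000 + (0.51/6)·(k1 + 2k2 + 2k3 + k4) = -0.090193
t=0.510000, p=-0.090193:
  k1 = f(0.510000, -0.090193) = 0.499425
  k2 = f(0.765000, 0.037160) = 0.763205
  k3 = f(0.765000, 0.104424) = 0.750824
  k4 = f(1.020000, 0.292727) = 0.908604
  p ← -0.090193 + (0.51/6)·(k1 + 2k2 + 2k3 + k4) = 0.286874
p(1.02) ≈ 0.2869

0.2869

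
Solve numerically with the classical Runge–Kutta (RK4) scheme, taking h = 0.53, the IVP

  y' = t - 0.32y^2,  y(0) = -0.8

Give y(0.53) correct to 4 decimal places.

-0.7709

RK4: k1 = f(t_n, y_n); k2 = f(t_n + h/2, y_n + (h/2)·k1); k3 = f(t_n + h/2, y_n + (h/2)·k2); k4 = f(t_n + h, y_n + h·k3); y_{n+1} = y_n + (h/6)·(k1 + 2k2 + 2k3 + k4).
t=0.000000, y=-0.800000:
  k1 = f(0.000000, -0.800000) = -0.204800
  k2 = f(0.265000, -0.854272) = 0.031470
  k3 = f(0.265000, -0.791660) = 0.064448
  k4 = f(0.530000, -0.765843) = 0.342315
  y ← -0.800000 + (0.53/6)·(k1 + 2k2 + 2k3 + k4) = -0.770907
y(0.53) ≈ -0.7709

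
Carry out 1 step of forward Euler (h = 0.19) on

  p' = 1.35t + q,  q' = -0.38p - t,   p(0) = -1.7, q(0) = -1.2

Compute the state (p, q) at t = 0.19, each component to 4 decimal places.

-1.9280, -1.0773

Euler on (p,q): p_{n+1} = p_n + h·p', q_{n+1} = q_n + h·q'.
0.000000: (-1.700000, -1.200000); f=(-1.200000, 0.646000) → (-1.928000, -1.077260)
(p(0.19), q(0.19)) ≈ (-1.9280, -1.0773)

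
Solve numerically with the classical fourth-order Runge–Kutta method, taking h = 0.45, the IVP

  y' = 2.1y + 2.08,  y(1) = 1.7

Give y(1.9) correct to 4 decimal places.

16.7162

RK4: k1 = f(s_n, y_n); k2 = f(s_n + h/2, y_n + (h/2)·k1); k3 = f(s_n + h/2, y_n + (h/2)·k2); k4 = f(s_n + h, y_n + h·k3); y_{n+1} = y_n + (h/6)·(k1 + 2k2 + 2k3 + k4).
s=1.000000, y=1.700000:
  k1 = f(1.000000, 1.700000) = 5.650000
  k2 = f(1.225000, 2.971250) = 8.319625
  k3 = f(1.225000, 3.571916) = 9.581023
  k4 = f(1.450000, 6.011460) = 14.704067
  y ← 1.700000 + (0.45/6)·(k1 + 2k2 + 2k3 + k4) = 5.911652
s=1.450000, y=5.911652:
  k1 = f(1.450000, 5.911652) = 14.494470
  k2 = f(1.675000, 9.172908) = 21.343106
  k3 = f(1.675000, 10.713851) = 24.579087
  k4 = f(1.900000, 16.972241) = 37.721707
  y ← 5.911652 + (0.45/6)·(k1 + 2k2 + 2k3 + k4) = 16.716194
y(1.9) ≈ 16.7162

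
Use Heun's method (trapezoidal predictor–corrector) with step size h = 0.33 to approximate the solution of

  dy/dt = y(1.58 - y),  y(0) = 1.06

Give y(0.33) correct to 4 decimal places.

1.2202

Heun: k1 = f(t_n, y_n); k2 = f(t_n + h, y_n + h·k1); y_{n+1} = y_n + (h/2)·(k1 + k2).
t=0.000000, y=1.060000:
  k1 = f(0.000000, 1.060000) = 0.551200
  k2 = f(0.330000, 1.241896) = 0.419890
  y ← 1.060000 + (0.33/2)·(0.551200 + 0.419890) = 1.220230
y(0.33) ≈ 1.2202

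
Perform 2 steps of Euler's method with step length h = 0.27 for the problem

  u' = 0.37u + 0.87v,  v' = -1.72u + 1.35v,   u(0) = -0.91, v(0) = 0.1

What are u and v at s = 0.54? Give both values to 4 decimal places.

Euler on (u,v): u_{n+1} = u_n + h·u', v_{n+1} = v_n + h·v'.
0.000000: (-0.910000, 0.100000); f=(-0.249700, 1.700200) → (-0.977419, 0.559054)
0.270000: (-0.977419, 0.559054); f=(0.124732, 2.435884) → (-0.943741, 1.216743)
(u(0.54), v(0.54)) ≈ (-0.9437, 1.2167)

-0.9437, 1.2167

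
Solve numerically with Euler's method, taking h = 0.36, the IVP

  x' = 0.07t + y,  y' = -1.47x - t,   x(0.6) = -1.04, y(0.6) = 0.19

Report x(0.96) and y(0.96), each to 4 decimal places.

Euler on (x,y): x_{n+1} = x_n + h·x', y_{n+1} = y_n + h·y'.
0.600000: (-1.040000, 0.190000); f=(0.232000, 0.928800) → (-0.956480, 0.524368)
(x(0.96), y(0.96)) ≈ (-0.9565, 0.5244)

-0.9565, 0.5244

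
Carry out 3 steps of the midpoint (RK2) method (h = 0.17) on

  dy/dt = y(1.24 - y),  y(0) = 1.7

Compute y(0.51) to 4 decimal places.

1.4518

Midpoint: k1 = f(t_n, y_n); k2 = f(t_n + h/2, y_n + (h/2)·k1); y_{n+1} = y_n + h·k2.
t=0.000000, y=1.700000:
  k1 = f(0.000000, 1.700000) = -0.782000
  k2 = f(0.085000, 1.633530) = -0.642843
  y ← 1.700000 + 0.17·(-0.642843) = 1.590717
t=0.170000, y=1.590717:
  k1 = f(0.170000, 1.590717) = -0.557891
  k2 = f(0.255000, 1.543296) = -0.468075
  y ← 1.590717 + 0.17·(-0.468075) = 1.511144
t=0.340000, y=1.511144:
  k1 = f(0.340000, 1.511144) = -0.409737
  k2 = f(0.425000, 1.476316) = -0.348877
  y ← 1.511144 + 0.17·(-0.348877) = 1.451835
y(0.51) ≈ 1.4518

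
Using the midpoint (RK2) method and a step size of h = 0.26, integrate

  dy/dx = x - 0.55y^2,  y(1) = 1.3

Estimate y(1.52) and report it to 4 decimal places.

Midpoint: k1 = f(x_n, y_n); k2 = f(x_n + h/2, y_n + (h/2)·k1); y_{n+1} = y_n + h·k2.
x=1.000000, y=1.300000:
  k1 = f(1.000000, 1.300000) = 0.070500
  k2 = f(1.130000, 1.309165) = 0.187348
  y ← 1.300000 + 0.26·0.187348 = 1.348710
x=1.260000, y=1.348710:
  k1 = f(1.260000, 1.348710) = 0.259539
  k2 = f(1.390000, 1.382451) = 0.338857
  y ← 1.348710 + 0.26·0.338857 = 1.436813
y(1.52) ≈ 1.4368

1.4368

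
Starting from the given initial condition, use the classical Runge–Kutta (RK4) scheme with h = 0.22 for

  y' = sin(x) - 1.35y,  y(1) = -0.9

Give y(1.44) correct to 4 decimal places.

RK4: k1 = f(x_n, y_n); k2 = f(x_n + h/2, y_n + (h/2)·k1); k3 = f(x_n + h/2, y_n + (h/2)·k2); k4 = f(x_n + h, y_n + h·k3); y_{n+1} = y_n + (h/6)·(k1 + 2k2 + 2k3 + k4).
x=1.000000, y=-0.900000:
  k1 = f(1.000000, -0.900000) = 2.056471
  k2 = f(1.110000, -0.673788) = 1.805313
  k3 = f(1.110000, -0.701416) = 1.842610
  k4 = f(1.220000, -0.494626) = 1.606844
  y ← -0.900000 + (0.22/6)·(k1 + 2k2 + 2k3 + k4) = -0.498164
x=1.220000, y=-0.498164:
  k1 = f(1.220000, -0.498164) = 1.611621
  k2 = f(1.330000, -0.320886) = 1.404344
  k3 = f(1.330000, -0.343686) = 1.435125
  k4 = f(1.440000, -0.182437) = 1.237748
  y ← -0.498164 + (0.22/6)·(k1 + 2k2 + 2k3 + k4) = -0.185460
y(1.44) ≈ -0.1855

-0.1855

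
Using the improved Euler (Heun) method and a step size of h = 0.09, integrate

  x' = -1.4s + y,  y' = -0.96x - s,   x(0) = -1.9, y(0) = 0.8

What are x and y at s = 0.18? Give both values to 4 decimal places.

-1.7504, 1.0994

Heun on (x,y): k1 = f(s_n, state_n); k2 = f(s_n + h, state_n + h·k1); state_{n+1} = state_n + (h/2)·(k1 + k2).
0.000000: (-1.900000, 0.800000)
  k1 = (0.800000, 1.824000)
  predictor → (-1.828000, 0.964160)
  k2 = (0.838160, 1.664880)
  → (-1.826283, 0.957000)
0.090000: (-1.826283, 0.957000)
  k1 = (0.831000, 1.663231)
  predictor → (-1.751493, 1.106690)
  k2 = (0.854690, 1.501433)
  → (-1.750427, 1.099410)
(x(0.18), y(0.18)) ≈ (-1.7504, 1.0994)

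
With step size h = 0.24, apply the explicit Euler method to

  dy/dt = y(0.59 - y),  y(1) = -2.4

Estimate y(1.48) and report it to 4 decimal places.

-8.7842

Euler: y_{n+1} = y_n + h·f(t_n, y_n).
t=1.000000, y=-2.400000: f=-7.176000 → y ← -2.400000 + 0.24·(-7.176000) = -4.122240
t=1.240000, y=-4.122240: f=-19.424984 → y ← -4.122240 + 0.24·(-19.424984) = -8.784236
y(1.48) ≈ -8.7842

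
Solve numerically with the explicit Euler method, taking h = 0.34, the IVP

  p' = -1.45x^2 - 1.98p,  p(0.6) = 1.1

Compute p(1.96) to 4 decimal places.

Euler: p_{n+1} = p_n + h·f(x_n, p_n).
x=0.600000, p=1.100000: f=-2.700000 → p ← 1.100000 + 0.34·(-2.700000) = 0.182000
x=0.940000, p=0.182000: f=-1.641580 → p ← 0.182000 + 0.34·(-1.641580) = -0.376137
x=1.280000, p=-0.376137: f=-1.630928 → p ← -0.376137 + 0.34·(-1.630928) = -0.930653
x=1.620000, p=-0.930653: f=-1.962687 → p ← -0.930653 + 0.34·(-1.962687) = -1.597967
p(1.96) ≈ -1.5980

-1.5980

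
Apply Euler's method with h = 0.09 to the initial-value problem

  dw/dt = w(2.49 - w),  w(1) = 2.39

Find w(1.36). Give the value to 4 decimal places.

2.4525

Euler: w_{n+1} = w_n + h·f(t_n, w_n).
t=1.000000, w=2.390000: f=0.239000 → w ← 2.390000 + 0.09·0.239000 = 2.411510
t=1.090000, w=2.411510: f=0.189279 → w ← 2.411510 + 0.09·0.189279 = 2.428545
t=1.180000, w=2.428545: f=0.149246 → w ← 2.428545 + 0.09·0.149246 = 2.441977
t=1.270000, w=2.441977: f=0.117270 → w ← 2.441977 + 0.09·0.117270 = 2.452532
w(1.36) ≈ 2.4525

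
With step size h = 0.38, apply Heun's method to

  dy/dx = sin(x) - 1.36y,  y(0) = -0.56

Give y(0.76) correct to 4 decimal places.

Heun: k1 = f(x_n, y_n); k2 = f(x_n + h, y_n + h·k1); y_{n+1} = y_n + (h/2)·(k1 + k2).
x=0.000000, y=-0.560000:
  k1 = f(0.000000, -0.560000) = 0.761600
  k2 = f(0.380000, -0.270592) = 0.738926
  y ← -0.560000 + (0.38/2)·(0.761600 + 0.738926) = -0.274900
x=0.380000, y=-0.274900:
  k1 = f(0.380000, -0.274900) = 0.744785
  k2 = f(0.760000, 0.008118) = 0.677881
  y ← -0.274900 + (0.38/2)·(0.744785 + 0.677881) = -0.004594
y(0.76) ≈ -0.0046

-0.0046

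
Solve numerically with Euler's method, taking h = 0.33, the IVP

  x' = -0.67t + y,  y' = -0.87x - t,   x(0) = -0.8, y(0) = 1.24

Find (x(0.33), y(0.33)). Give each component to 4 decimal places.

Euler on (x,y): x_{n+1} = x_n + h·x', y_{n+1} = y_n + h·y'.
0.000000: (-0.800000, 1.240000); f=(1.240000, 0.696000) → (-0.390800, 1.469680)
(x(0.33), y(0.33)) ≈ (-0.3908, 1.4697)

-0.3908, 1.4697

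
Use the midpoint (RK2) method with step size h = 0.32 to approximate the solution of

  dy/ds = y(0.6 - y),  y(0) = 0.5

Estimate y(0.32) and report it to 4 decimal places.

Midpoint: k1 = f(s_n, y_n); k2 = f(s_n + h/2, y_n + (h/2)·k1); y_{n+1} = y_n + h·k2.
s=0.000000, y=0.500000:
  k1 = f(0.000000, 0.500000) = 0.050000
  k2 = f(0.160000, 0.508000) = 0.046736
  y ← 0.500000 + 0.32·0.046736 = 0.514956
y(0.32) ≈ 0.5150

0.5150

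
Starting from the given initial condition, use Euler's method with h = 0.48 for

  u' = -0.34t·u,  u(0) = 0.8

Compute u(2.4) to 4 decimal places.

Euler: u_{n+1} = u_n + h·f(t_n, u_n).
t=0.000000, u=0.800000: f=0.000000 → u ← 0.800000 + 0.48·0.000000 = 0.800000
t=0.480000, u=0.800000: f=-0.130560 → u ← 0.800000 + 0.48·(-0.130560) = 0.737331
t=0.960000, u=0.737331: f=-0.240665 → u ← 0.737331 + 0.48·(-0.240665) = 0.621812
t=1.440000, u=0.621812: f=-0.304439 → u ← 0.621812 + 0.48·(-0.304439) = 0.475681
t=1.920000, u=0.475681: f=-0.310525 → u ← 0.475681 + 0.48·(-0.310525) = 0.326629
u(2.4) ≈ 0.3266

0.3266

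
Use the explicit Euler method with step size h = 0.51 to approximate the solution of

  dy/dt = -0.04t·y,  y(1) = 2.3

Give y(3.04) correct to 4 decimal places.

Euler: y_{n+1} = y_n + h·f(t_n, y_n).
t=1.000000, y=2.300000: f=-0.092000 → y ← 2.300000 + 0.51·(-0.092000) = 2.253080
t=1.510000, y=2.253080: f=-0.136086 → y ← 2.253080 + 0.51·(-0.136086) = 2.183676
t=2.020000, y=2.183676: f=-0.176441 → y ← 2.183676 + 0.51·(-0.176441) = 2.093691
t=2.530000, y=2.093691: f=-0.211882 → y ← 2.093691 + 0.51·(-0.211882) = 1.985632
y(3.04) ≈ 1.9856

1.9856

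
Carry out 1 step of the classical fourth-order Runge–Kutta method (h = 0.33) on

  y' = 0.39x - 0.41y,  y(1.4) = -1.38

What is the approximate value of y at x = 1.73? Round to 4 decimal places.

-1.0165

RK4: k1 = f(x_n, y_n); k2 = f(x_n + h/2, y_n + (h/2)·k1); k3 = f(x_n + h/2, y_n + (h/2)·k2); k4 = f(x_n + h, y_n + h·k3); y_{n+1} = y_n + (h/6)·(k1 + 2k2 + 2k3 + k4).
x=1.400000, y=-1.380000:
  k1 = f(1.400000, -1.380000) = 1.111800
  k2 = f(1.565000, -1.196553) = 1.100937
  k3 = f(1.565000, -1.198345) = 1.101672
  k4 = f(1.730000, -1.016448) = 1.091444
  y ← -1.380000 + (0.33/6)·(k1 + 2k2 + 2k3 + k4) = -1.016535
y(1.73) ≈ -1.0165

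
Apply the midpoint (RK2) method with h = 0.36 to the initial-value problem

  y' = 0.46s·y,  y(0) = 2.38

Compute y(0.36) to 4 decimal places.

2.4509

Midpoint: k1 = f(s_n, y_n); k2 = f(s_n + h/2, y_n + (h/2)·k1); y_{n+1} = y_n + h·k2.
s=0.000000, y=2.380000:
  k1 = f(0.000000, 2.380000) = 0.000000
  k2 = f(0.180000, 2.380000) = 0.197064
  y ← 2.380000 + 0.36·0.197064 = 2.450943
y(0.36) ≈ 2.4509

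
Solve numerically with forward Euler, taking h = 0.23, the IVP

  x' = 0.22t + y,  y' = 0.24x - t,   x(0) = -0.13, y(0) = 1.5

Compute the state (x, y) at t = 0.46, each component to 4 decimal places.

0.5700, 1.4518

Euler on (x,y): x_{n+1} = x_n + h·x', y_{n+1} = y_n + h·y'.
0.000000: (-0.130000, 1.500000); f=(1.500000, -0.031200) → (0.215000, 1.492824)
0.230000: (0.215000, 1.492824); f=(1.543424, -0.178400) → (0.569988, 1.451792)
(x(0.46), y(0.46)) ≈ (0.5700, 1.4518)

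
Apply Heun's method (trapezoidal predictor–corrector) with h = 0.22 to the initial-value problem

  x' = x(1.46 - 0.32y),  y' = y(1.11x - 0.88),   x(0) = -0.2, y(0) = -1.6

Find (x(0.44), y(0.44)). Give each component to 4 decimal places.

Heun on (x,y): k1 = f(t_n, state_n); k2 = f(t_n + h, state_n + h·k1); state_{n+1} = state_n + (h/2)·(k1 + k2).
0.000000: (-0.200000, -1.600000)
  k1 = (-0.394400, 1.763200)
  predictor → (-0.286768, -1.212096)
  k2 = (-0.529910, 1.452470)
  → (-0.301674, -1.246276)
0.220000: (-0.301674, -1.246276)
  k1 = (-0.560754, 1.514049)
  predictor → (-0.425040, -0.913186)
  k2 = (-0.744763, 1.234439)
  → (-0.445281, -0.943943)
(x(0.44), y(0.44)) ≈ (-0.4453, -0.9439)

-0.4453, -0.9439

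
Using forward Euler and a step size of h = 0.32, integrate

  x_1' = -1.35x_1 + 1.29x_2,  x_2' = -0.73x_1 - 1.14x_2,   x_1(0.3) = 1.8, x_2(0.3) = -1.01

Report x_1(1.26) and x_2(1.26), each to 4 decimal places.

Euler on (x_1,x_2): x_1_{n+1} = x_1_n + h·x_1', x_2_{n+1} = x_2_n + h·x_2'.
0.300000: (1.800000, -1.010000); f=(-3.732900, -0.162600) → (0.605472, -1.062032)
0.620000: (0.605472, -1.062032); f=(-2.187408, 0.768722) → (-0.094499, -0.816041)
0.940000: (-0.094499, -0.816041); f=(-0.925120, 0.999271) → (-0.390537, -0.496274)
(x_1(1.26), x_2(1.26)) ≈ (-0.3905, -0.4963)

-0.3905, -0.4963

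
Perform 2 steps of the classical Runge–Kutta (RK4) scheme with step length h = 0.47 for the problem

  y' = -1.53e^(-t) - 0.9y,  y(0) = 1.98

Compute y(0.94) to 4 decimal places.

0.2613

RK4: k1 = f(t_n, y_n); k2 = f(t_n + h/2, y_n + (h/2)·k1); k3 = f(t_n + h/2, y_n + (h/2)·k2); k4 = f(t_n + h, y_n + h·k3); y_{n+1} = y_n + (h/6)·(k1 + 2k2 + 2k3 + k4).
t=0.000000, y=1.980000:
  k1 = f(0.000000, 1.980000) = -3.312000
  k2 = f(0.235000, 1.201680) = -2.291085
  k3 = f(0.235000, 1.441595) = -2.507009
  k4 = f(0.470000, 0.801706) = -1.677789
  y ← 1.980000 + (0.47/6)·(k1 + 2k2 + 2k3 + k4) = 0.837432
t=0.470000, y=0.837432:
  k1 = f(0.470000, 0.837432) = -1.709942
  k2 = f(0.705000, 0.435595) = -1.148022
  k3 = f(0.705000, 0.567647) = -1.266868
  k4 = f(0.940000, 0.242004) = -0.815464
  y ← 0.837432 + (0.47/6)·(k1 + 2k2 + 2k3 + k4) = 0.261276
y(0.94) ≈ 0.2613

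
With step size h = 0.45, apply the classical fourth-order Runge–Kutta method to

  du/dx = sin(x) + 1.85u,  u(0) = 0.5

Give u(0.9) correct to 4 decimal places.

3.3560

RK4: k1 = f(x_n, u_n); k2 = f(x_n + h/2, u_n + (h/2)·k1); k3 = f(x_n + h/2, u_n + (h/2)·k2); k4 = f(x_n + h, u_n + h·k3); u_{n+1} = u_n + (h/6)·(k1 + 2k2 + 2k3 + k4).
x=0.000000, u=0.500000:
  k1 = f(0.000000, 0.500000) = 0.925000
  k2 = f(0.225000, 0.708125) = 1.533138
  k3 = f(0.225000, 0.844956) = 1.786275
  k4 = f(0.450000, 1.303824) = 2.847039
  u ← 0.500000 + (0.45/6)·(k1 + 2k2 + 2k3 + k4) = 1.280815
x=0.450000, u=1.280815:
  k1 = f(0.450000, 1.280815) = 2.804473
  k2 = f(0.675000, 1.911821) = 4.161767
  k3 = f(0.675000, 2.217212) = 4.726740
  k4 = f(0.900000, 3.407848) = 7.087845
  u ← 1.280815 + (0.45/6)·(k1 + 2k2 + 2k3 + k4) = 3.356015
u(0.9) ≈ 3.3560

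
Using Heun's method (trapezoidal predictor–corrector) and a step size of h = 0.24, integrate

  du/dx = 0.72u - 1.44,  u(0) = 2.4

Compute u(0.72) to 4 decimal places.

2.6702

Heun: k1 = f(x_n, u_n); k2 = f(x_n + h, u_n + h·k1); u_{n+1} = u_n + (h/2)·(k1 + k2).
x=0.000000, u=2.400000:
  k1 = f(0.000000, 2.400000) = 0.288000
  k2 = f(0.240000, 2.469120) = 0.337766
  u ← 2.400000 + (0.24/2)·(0.288000 + 0.337766) = 2.475092
x=0.240000, u=2.475092:
  k1 = f(0.240000, 2.475092) = 0.342066
  k2 = f(0.480000, 2.557188) = 0.401175
  u ← 2.475092 + (0.24/2)·(0.342066 + 0.401175) = 2.564281
x=0.480000, u=2.564281:
  k1 = f(0.480000, 2.564281) = 0.406282
  k2 = f(0.720000, 2.661789) = 0.476488
  u ← 2.564281 + (0.24/2)·(0.406282 + 0.476488) = 2.670213
u(0.72) ≈ 2.6702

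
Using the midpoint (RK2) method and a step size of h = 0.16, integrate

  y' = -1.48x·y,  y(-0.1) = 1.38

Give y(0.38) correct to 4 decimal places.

Midpoint: k1 = f(x_n, y_n); k2 = f(x_n + h/2, y_n + (h/2)·k1); y_{n+1} = y_n + h·k2.
x=-0.100000, y=1.380000:
  k1 = f(-0.100000, 1.380000) = 0.204240
  k2 = f(-0.020000, 1.396339) = 0.041332
  y ← 1.380000 + 0.16·0.041332 = 1.386613
x=0.060000, y=1.386613:
  k1 = f(0.060000, 1.386613) = -0.123131
  k2 = f(0.140000, 1.376763) = -0.285265
  y ← 1.386613 + 0.16·(-0.285265) = 1.340971
x=0.220000, y=1.340971:
  k1 = f(0.220000, 1.340971) = -0.436620
  k2 = f(0.300000, 1.306041) = -0.579882
  y ← 1.340971 + 0.16·(-0.579882) = 1.248189
y(0.38) ≈ 1.2482

1.2482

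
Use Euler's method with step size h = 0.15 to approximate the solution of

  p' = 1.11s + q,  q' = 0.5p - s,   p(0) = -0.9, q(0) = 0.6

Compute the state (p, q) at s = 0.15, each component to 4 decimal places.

Euler on (p,q): p_{n+1} = p_n + h·p', q_{n+1} = q_n + h·q'.
0.000000: (-0.900000, 0.600000); f=(0.600000, -0.450000) → (-0.810000, 0.532500)
(p(0.15), q(0.15)) ≈ (-0.8100, 0.5325)

-0.8100, 0.5325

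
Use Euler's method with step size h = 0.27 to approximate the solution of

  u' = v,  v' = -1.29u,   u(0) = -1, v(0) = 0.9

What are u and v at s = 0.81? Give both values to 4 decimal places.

-0.0117, 1.6582

Euler on (u,v): u_{n+1} = u_n + h·u', v_{n+1} = v_n + h·v'.
0.000000: (-1.000000, 0.900000); f=(0.900000, 1.290000) → (-0.757000, 1.248300)
0.270000: (-0.757000, 1.248300); f=(1.248300, 0.976530) → (-0.419959, 1.511963)
0.540000: (-0.419959, 1.511963); f=(1.511963, 0.541747) → (-0.011729, 1.658235)
(u(0.81), v(0.81)) ≈ (-0.0117, 1.6582)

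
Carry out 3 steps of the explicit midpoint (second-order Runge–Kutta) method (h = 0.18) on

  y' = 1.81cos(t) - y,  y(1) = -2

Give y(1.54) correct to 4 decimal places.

Midpoint: k1 = f(t_n, y_n); k2 = f(t_n + h/2, y_n + (h/2)·k1); y_{n+1} = y_n + h·k2.
t=1.000000, y=-2.000000:
  k1 = f(1.000000, -2.000000) = 2.977947
  k2 = f(1.090000, -1.731985) = 2.569083
  y ← -2.000000 + 0.18·2.569083 = -1.537565
t=1.180000, y=-1.537565:
  k1 = f(1.180000, -1.537565) = 2.227039
  k2 = f(1.270000, -1.337132) = 1.873400
  y ← -1.537565 + 0.18·1.873400 = -1.200353
t=1.360000, y=-1.200353:
  k1 = f(1.360000, -1.200353) = 1.579075
  k2 = f(1.450000, -1.058236) = 1.276346
  y ← -1.200353 + 0.18·1.276346 = -0.970611
y(1.54) ≈ -0.9706

-0.9706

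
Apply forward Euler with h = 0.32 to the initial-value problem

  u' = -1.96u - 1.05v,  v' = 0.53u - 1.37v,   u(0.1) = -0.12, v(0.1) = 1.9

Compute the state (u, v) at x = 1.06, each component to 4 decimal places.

Euler on (u,v): u_{n+1} = u_n + h·u', v_{n+1} = v_n + h·v'.
0.100000: (-0.120000, 1.900000); f=(-1.759800, -2.666600) → (-0.683136, 1.046688)
0.420000: (-0.683136, 1.046688); f=(0.239924, -1.796025) → (-0.606360, 0.471960)
0.740000: (-0.606360, 0.471960); f=(0.692908, -0.967956) → (-0.384630, 0.162214)
(u(1.06), v(1.06)) ≈ (-0.3846, 0.1622)

-0.3846, 0.1622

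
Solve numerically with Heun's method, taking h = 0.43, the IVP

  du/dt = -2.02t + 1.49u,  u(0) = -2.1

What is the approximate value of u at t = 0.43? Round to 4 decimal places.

-4.0632

Heun: k1 = f(t_n, u_n); k2 = f(t_n + h, u_n + h·k1); u_{n+1} = u_n + (h/2)·(k1 + k2).
t=0.000000, u=-2.100000:
  k1 = f(0.000000, -2.100000) = -3.129000
  k2 = f(0.430000, -3.445470) = -6.002350
  u ← -2.100000 + (0.43/2)·(-3.129000 + (-6.002350)) = -4.063240
u(0.43) ≈ -4.0632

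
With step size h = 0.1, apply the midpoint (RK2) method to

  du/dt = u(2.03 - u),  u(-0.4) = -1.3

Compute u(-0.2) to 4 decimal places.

Midpoint: k1 = f(t_n, u_n); k2 = f(t_n + h/2, u_n + (h/2)·k1); u_{n+1} = u_n + h·k2.
t=-0.400000, u=-1.300000:
  k1 = f(-0.400000, -1.300000) = -4.329000
  k2 = f(-0.350000, -1.516450) = -5.378014
  u ← -1.300000 + 0.1·(-5.378014) = -1.837801
t=-0.300000, u=-1.837801:
  k1 = f(-0.300000, -1.837801) = -7.108251
  k2 = f(-0.250000, -2.193214) = -9.262412
  u ← -1.837801 + 0.1·(-9.262412) = -2.764043
u(-0.2) ≈ -2.7640

-2.7640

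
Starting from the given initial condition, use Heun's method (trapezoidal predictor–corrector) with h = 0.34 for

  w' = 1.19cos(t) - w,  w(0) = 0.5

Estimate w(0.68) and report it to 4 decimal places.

Heun: k1 = f(t_n, w_n); k2 = f(t_n + h, w_n + h·k1); w_{n+1} = w_n + (h/2)·(k1 + k2).
t=0.000000, w=0.500000:
  k1 = f(0.000000, 0.500000) = 0.690000
  k2 = f(0.340000, 0.734600) = 0.387278
  w ← 0.500000 + (0.34/2)·(0.690000 + 0.387278) = 0.683137
t=0.340000, w=0.683137:
  k1 = f(0.340000, 0.683137) = 0.438741
  k2 = f(0.680000, 0.832309) = 0.093002
  w ← 0.683137 + (0.34/2)·(0.438741 + 0.093002) = 0.773534
w(0.68) ≈ 0.7735

0.7735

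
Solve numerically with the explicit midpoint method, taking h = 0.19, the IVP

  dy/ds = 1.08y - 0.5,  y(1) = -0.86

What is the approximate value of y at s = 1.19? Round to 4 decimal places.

-1.1593

Midpoint: k1 = f(s_n, y_n); k2 = f(s_n + h/2, y_n + (h/2)·k1); y_{n+1} = y_n + h·k2.
s=1.000000, y=-0.860000:
  k1 = f(1.000000, -0.860000) = -1.428800
  k2 = f(1.095000, -0.995736) = -1.575395
  y ← -0.860000 + 0.19·(-1.575395) = -1.159325
y(1.19) ≈ -1.1593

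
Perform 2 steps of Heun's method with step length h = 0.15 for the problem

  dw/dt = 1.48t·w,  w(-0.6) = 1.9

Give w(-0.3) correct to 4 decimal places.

Heun: k1 = f(t_n, w_n); k2 = f(t_n + h, w_n + h·k1); w_{n+1} = w_n + (h/2)·(k1 + k2).
t=-0.600000, w=1.900000:
  k1 = f(-0.600000, 1.900000) = -1.687200
  k2 = f(-0.450000, 1.646920) = -1.096849
  w ← 1.900000 + (0.15/2)·(-1.687200 + (-1.096849)) = 1.691196
t=-0.450000, w=1.691196:
  k1 = f(-0.450000, 1.691196) = -1.126337
  k2 = f(-0.300000, 1.522246) = -0.675877
  w ← 1.691196 + (0.15/2)·(-1.126337 + (-0.675877)) = 1.556030
w(-0.3) ≈ 1.5560

1.5560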